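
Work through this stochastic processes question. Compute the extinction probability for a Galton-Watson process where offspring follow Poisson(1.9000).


Since mu = 1.9000 > 1, extinction prob q < 1.
Solve s = exp(mu*(s-1)) iteratively.
q = 0.2328

0.2328


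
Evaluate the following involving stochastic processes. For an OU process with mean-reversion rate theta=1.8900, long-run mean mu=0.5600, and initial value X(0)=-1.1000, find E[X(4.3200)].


E[X(t)] = mu + (X(0) - mu)*exp(-theta*t)
= 0.5600 + (-1.1000 - 0.5600)*exp(-1.8900*4.3200)
= 0.5600 + -1.6600 * 2.8449e-04
= 0.5595

0.5595


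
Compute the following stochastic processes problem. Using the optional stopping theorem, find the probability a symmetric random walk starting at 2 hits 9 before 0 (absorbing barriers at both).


By optional stopping theorem: E(M at tau) = M(0) = 2
P(hit 9)*9 + P(hit 0)*0 = 2
P(hit 9) = (2 - 0)/(9 - 0) = 2/9 = 0.2222

0.2222


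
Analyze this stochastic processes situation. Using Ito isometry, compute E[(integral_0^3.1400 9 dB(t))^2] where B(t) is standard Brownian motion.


By Ito isometry: E[(int f dB)^2] = int f^2 dt
= 9^2 * 3.1400
= 81 * 3.1400 = 254.3400

254.3400


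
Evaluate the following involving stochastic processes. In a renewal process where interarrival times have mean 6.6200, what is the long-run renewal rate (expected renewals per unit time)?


Long-run renewal rate = 1/E(X)
= 1/6.6200
= 0.1511

0.1511


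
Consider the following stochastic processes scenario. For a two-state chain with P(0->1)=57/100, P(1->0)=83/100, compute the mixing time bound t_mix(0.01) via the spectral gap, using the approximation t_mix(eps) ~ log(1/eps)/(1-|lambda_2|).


lambda_2 = |1 - p01 - p10| = |1 - 0.5700 - 0.8300| = 0.4000
t_mix ~ log(1/eps)/(1 - |lambda_2|)
= log(100)/(1 - 0.4000) = 4.6052/0.6000
= 7.6753

7.6753


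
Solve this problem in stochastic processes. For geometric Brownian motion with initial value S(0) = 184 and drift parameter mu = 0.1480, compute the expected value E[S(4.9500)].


E[S(t)] = S(0) * exp(mu * t)
= 184 * exp(0.1480 * 4.9500)
= 184 * 2.0805
= 382.8088

382.8088


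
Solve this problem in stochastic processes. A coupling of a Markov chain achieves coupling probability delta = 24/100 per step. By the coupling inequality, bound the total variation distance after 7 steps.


TV distance bound <= (1-delta)^n
= (1 - 0.2400)^7
= 0.7600^7
= 0.1465

0.1465


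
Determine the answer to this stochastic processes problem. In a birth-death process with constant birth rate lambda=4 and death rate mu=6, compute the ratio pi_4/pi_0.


For birth-death process, pi_n/pi_0 = (lambda/mu)^n
= (4/6)^4
= 0.1975

0.1975


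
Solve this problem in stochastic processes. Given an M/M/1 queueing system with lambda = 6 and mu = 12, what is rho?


rho = lambda/mu
= 6/12
= 0.5000

0.5000


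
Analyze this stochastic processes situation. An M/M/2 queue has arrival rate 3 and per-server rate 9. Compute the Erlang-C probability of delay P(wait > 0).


a = lambda/mu = 0.3333
rho = a/c = 0.1667
Erlang-C formula applied:
C(c,a) = 0.0476

0.0476


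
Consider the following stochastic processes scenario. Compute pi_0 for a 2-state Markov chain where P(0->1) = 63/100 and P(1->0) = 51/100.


Stationary distribution: pi_0 = p10/(p01+p10), pi_1 = p01/(p01+p10)
p01 = 0.6300, p10 = 0.5100
pi_0 = 0.4474

0.4474


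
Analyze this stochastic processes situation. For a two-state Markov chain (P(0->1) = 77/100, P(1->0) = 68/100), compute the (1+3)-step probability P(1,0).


P^4 = P^1 * P^3
Computing via matrix multiplication of the transition matrix.
Entry (1,0) of P^4 = 0.4497

0.4497


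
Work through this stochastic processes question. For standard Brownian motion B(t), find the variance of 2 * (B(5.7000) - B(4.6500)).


Var(alpha*(B(t)-B(s))) = alpha^2 * (t-s)
= 2^2 * (5.7000 - 4.6500)
= 4 * 1.0500
= 4.2000

4.2000


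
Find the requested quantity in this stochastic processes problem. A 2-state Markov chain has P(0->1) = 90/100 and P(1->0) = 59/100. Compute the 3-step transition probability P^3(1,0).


Computing P^3 by matrix multiplication.
P = [[0.1000, 0.9000], [0.5900, 0.4100]]
After raising P to the power 3:
P^3(1,0) = 0.4426

0.4426


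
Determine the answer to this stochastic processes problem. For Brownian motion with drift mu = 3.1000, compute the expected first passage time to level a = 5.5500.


Expected first passage time = a/mu
= 5.5500/3.1000
= 1.7903

1.7903


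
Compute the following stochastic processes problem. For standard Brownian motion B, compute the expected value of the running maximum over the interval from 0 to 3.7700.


E(max B(s)) = sqrt(2t/pi)
= sqrt(2*3.7700/pi)
= sqrt(2.4001)
= 1.5492

1.5492


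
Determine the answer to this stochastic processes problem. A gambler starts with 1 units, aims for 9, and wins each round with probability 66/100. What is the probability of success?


Gambler's ruin formula:
r = q/p = 0.3400/0.6600 = 0.5152
P(win) = (1 - r^i)/(1 - r^N)
= (1 - 0.5152^1)/(1 - 0.5152^9)
= 0.4861

0.4861


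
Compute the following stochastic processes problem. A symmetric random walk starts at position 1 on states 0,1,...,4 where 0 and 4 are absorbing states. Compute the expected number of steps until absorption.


For symmetric RW on 0,...,N with absorbing barriers, E(i) = i*(N-i)
E(1) = 1 * 3 = 3

3


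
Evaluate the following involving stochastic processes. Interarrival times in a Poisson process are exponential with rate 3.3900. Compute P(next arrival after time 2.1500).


P(X > t) = exp(-lambda * t)
= exp(-3.3900 * 2.1500)
= exp(-7.2885) = 6.8335e-04

6.8335e-04


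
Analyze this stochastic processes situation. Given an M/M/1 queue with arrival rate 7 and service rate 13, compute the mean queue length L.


rho = 7/13 = 0.5385
L = rho/(1-rho)
= 0.5385/0.4615
= 1.1667

1.1667


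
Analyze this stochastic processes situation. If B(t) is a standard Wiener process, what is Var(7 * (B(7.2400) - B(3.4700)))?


Var(alpha*(B(t)-B(s))) = alpha^2 * (t-s)
= 7^2 * (7.2400 - 3.4700)
= 49 * 3.7700
= 184.7300

184.7300


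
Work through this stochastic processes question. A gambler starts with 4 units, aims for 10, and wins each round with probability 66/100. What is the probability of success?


Gambler's ruin formula:
r = q/p = 0.3400/0.6600 = 0.5152
P(win) = (1 - r^i)/(1 - r^N)
= (1 - 0.5152^4)/(1 - 0.5152^10)
= 0.9308

0.9308


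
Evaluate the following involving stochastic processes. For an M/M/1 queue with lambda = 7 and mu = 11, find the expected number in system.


rho = 7/11 = 0.6364
L = rho/(1-rho)
= 0.6364/0.3636
= 1.7500

1.7500


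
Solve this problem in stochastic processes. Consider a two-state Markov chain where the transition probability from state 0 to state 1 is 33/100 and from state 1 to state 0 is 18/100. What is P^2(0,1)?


Computing P^2 by matrix multiplication.
P = [[0.6700, 0.3300], [0.1800, 0.8200]]
After raising P to the power 2:
P^2(0,1) = 0.4917

0.4917


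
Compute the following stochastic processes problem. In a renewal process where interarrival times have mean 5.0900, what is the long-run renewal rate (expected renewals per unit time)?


Long-run renewal rate = 1/E(X)
= 1/5.0900
= 0.1965

0.1965


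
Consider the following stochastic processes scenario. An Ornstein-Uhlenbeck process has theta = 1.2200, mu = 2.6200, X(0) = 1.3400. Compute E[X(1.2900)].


E[X(t)] = mu + (X(0) - mu)*exp(-theta*t)
= 2.6200 + (1.3400 - 2.6200)*exp(-1.2200*1.2900)
= 2.6200 + -1.2800 * 0.2073
= 2.3547

2.3547


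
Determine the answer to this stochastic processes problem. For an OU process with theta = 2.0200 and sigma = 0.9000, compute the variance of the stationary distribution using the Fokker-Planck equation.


Stationary variance = sigma^2 / (2*theta)
= 0.9000^2 / (2*2.0200)
= 0.8100 / 4.0400
= 0.2005

0.2005


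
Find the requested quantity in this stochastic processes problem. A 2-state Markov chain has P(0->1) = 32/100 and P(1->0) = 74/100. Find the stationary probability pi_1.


Stationary distribution: pi_0 = p10/(p01+p10), pi_1 = p01/(p01+p10)
p01 = 0.3200, p10 = 0.7400
pi_1 = 0.3019

0.3019


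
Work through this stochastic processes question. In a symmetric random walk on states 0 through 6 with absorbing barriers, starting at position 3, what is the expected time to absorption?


For symmetric RW on 0,...,N with absorbing barriers, E(i) = i*(N-i)
E(3) = 3 * 3 = 9

9


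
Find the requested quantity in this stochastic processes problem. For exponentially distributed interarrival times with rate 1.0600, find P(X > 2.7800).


P(X > t) = exp(-lambda * t)
= exp(-1.0600 * 2.7800)
= exp(-2.9468) = 0.0525

0.0525


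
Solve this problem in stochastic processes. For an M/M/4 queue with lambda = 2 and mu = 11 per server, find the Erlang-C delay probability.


a = lambda/mu = 0.1818
rho = a/c = 0.0455
Erlang-C formula applied:
C(c,a) = 3.9772e-05

3.9772e-05


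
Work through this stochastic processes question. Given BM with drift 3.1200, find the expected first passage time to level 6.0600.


Expected first passage time = a/mu
= 6.0600/3.1200
= 1.9423

1.9423


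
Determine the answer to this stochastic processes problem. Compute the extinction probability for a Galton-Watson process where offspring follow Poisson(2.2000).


Since mu = 2.2000 > 1, extinction prob q < 1.
Solve s = exp(mu*(s-1)) iteratively.
q = 0.1563

0.1563


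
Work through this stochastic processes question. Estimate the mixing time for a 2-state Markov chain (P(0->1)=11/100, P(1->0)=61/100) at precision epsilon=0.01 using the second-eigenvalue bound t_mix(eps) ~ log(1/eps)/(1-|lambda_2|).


lambda_2 = |1 - p01 - p10| = |1 - 0.1100 - 0.6100| = 0.2800
t_mix ~ log(1/eps)/(1 - |lambda_2|)
= log(100)/(1 - 0.2800) = 4.6052/0.7200
= 6.3961

6.3961


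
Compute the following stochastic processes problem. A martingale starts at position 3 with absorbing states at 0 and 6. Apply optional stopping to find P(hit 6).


By optional stopping theorem: E(M at tau) = M(0) = 3
P(hit 6)*6 + P(hit 0)*0 = 3
P(hit 6) = (3 - 0)/(6 - 0) = 1/2 = 0.5000

0.5000


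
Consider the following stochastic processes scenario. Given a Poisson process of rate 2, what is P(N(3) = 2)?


P(N(t)=k) = (lambda*t)^k * exp(-lambda*t) / k!
lambda*t = 6
= 6^2 * exp(-6) / 2!
= 36 * 0.0025 / 2
= 0.0446

0.0446


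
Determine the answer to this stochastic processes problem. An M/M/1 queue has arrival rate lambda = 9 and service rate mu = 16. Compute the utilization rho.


rho = lambda/mu
= 9/16
= 0.5625

0.5625


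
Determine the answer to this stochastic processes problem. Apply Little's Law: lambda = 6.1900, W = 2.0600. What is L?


Little's Law: L = lambda * W
= 6.1900 * 2.0600
= 12.7514

12.7514


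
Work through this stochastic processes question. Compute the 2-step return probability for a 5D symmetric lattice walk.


P(return in 2 steps) = P(reverse first step) = 1/(2d)
= 1/10
= 0.1000

0.1000


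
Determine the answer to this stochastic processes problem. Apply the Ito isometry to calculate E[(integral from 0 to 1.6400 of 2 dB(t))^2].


By Ito isometry: E[(int f dB)^2] = int f^2 dt
= 2^2 * 1.6400
= 4 * 1.6400 = 6.5600

6.5600


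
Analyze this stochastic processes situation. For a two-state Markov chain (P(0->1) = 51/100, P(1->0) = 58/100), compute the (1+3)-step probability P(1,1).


P^4 = P^1 * P^3
Computing via matrix multiplication of the transition matrix.
Entry (1,1) of P^4 = 0.4679

0.4679


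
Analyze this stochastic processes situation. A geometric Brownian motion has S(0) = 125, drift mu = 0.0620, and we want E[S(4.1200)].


E[S(t)] = S(0) * exp(mu * t)
= 125 * exp(0.0620 * 4.1200)
= 125 * 1.2910
= 161.3787

161.3787


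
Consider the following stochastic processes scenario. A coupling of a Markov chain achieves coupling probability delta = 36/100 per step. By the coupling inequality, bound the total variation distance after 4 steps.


TV distance bound <= (1-delta)^n
= (1 - 0.3600)^4
= 0.6400^4
= 0.1678

0.1678


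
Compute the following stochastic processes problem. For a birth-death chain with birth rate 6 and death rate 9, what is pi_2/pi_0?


For birth-death process, pi_n/pi_0 = (lambda/mu)^n
= (6/9)^2
= 0.4444

0.4444


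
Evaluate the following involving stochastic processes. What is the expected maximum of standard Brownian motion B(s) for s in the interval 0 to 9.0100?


E(max B(s)) = sqrt(2t/pi)
= sqrt(2*9.0100/pi)
= sqrt(5.7359)
= 2.3950

2.3950


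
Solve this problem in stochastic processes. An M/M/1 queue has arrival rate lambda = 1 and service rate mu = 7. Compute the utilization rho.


rho = lambda/mu
= 1/7
= 0.1429

0.1429


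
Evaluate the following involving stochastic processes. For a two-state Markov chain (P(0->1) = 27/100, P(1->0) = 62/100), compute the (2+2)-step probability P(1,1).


P^4 = P^2 * P^2
Computing via matrix multiplication of the transition matrix.
Entry (1,1) of P^4 = 0.3035

0.3035


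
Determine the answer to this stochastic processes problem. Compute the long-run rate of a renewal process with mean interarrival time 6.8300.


Long-run renewal rate = 1/E(X)
= 1/6.8300
= 0.1464

0.1464


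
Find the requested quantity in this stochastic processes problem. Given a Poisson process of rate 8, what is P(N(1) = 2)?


P(N(t)=k) = (lambda*t)^k * exp(-lambda*t) / k!
lambda*t = 8
= 8^2 * exp(-8) / 2!
= 64 * 3.3546e-04 / 2
= 0.0107

0.0107


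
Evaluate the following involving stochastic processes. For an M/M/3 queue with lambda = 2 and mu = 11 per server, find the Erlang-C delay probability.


a = lambda/mu = 0.1818
rho = a/c = 0.0606
Erlang-C formula applied:
C(c,a) = 8.8909e-04

8.8909e-04


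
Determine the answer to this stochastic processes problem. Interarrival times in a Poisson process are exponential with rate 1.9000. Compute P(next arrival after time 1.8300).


P(X > t) = exp(-lambda * t)
= exp(-1.9000 * 1.8300)
= exp(-3.4770) = 0.0309

0.0309


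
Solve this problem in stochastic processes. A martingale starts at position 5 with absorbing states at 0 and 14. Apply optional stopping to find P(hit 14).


By optional stopping theorem: E(M at tau) = M(0) = 5
P(hit 14)*14 + P(hit 0)*0 = 5
P(hit 14) = (5 - 0)/(14 - 0) = 5/14 = 0.3571

0.3571


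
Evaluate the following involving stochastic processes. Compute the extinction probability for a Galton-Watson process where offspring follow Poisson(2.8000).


Since mu = 2.8000 > 1, extinction prob q < 1.
Solve s = exp(mu*(s-1)) iteratively.
q = 0.0750

0.0750


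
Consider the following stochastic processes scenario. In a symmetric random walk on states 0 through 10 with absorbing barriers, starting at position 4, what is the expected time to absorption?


For symmetric RW on 0,...,N with absorbing barriers, E(i) = i*(N-i)
E(4) = 4 * 6 = 24

24


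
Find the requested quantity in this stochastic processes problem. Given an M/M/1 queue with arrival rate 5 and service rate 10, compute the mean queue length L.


rho = 5/10 = 0.5000
L = rho/(1-rho)
= 0.5000/0.5000
= 1.0000

1.0000


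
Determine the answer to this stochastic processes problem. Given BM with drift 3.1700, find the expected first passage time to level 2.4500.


Expected first passage time = a/mu
= 2.4500/3.1700
= 0.7729

0.7729


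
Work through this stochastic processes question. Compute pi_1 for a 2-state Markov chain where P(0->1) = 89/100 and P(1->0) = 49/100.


Stationary distribution: pi_0 = p10/(p01+p10), pi_1 = p01/(p01+p10)
p01 = 0.8900, p10 = 0.4900
pi_1 = 0.6449

0.6449


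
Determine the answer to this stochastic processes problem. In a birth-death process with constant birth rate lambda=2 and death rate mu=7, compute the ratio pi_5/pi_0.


For birth-death process, pi_n/pi_0 = (lambda/mu)^n
= (2/7)^5
= 0.0019

0.0019


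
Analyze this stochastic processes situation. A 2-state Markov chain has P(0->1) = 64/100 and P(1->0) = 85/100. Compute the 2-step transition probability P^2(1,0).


Computing P^2 by matrix multiplication.
P = [[0.3600, 0.6400], [0.8500, 0.1500]]
After raising P to the power 2:
P^2(1,0) = 0.4335

0.4335


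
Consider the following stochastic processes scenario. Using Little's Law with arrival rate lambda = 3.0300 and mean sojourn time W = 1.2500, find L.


Little's Law: L = lambda * W
= 3.0300 * 1.2500
= 3.7875

3.7875


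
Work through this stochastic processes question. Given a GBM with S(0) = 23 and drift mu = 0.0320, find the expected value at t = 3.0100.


E[S(t)] = S(0) * exp(mu * t)
= 23 * exp(0.0320 * 3.0100)
= 23 * 1.1011
= 25.3256

25.3256


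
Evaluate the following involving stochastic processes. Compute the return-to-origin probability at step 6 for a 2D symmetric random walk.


P = C(6,3)^2 / 4^6
= 20^2 / 4096
= 400 / 4096
= 0.0977

0.0977


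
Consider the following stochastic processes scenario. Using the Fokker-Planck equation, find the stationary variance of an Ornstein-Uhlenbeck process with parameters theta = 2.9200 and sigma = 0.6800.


Stationary variance = sigma^2 / (2*theta)
= 0.6800^2 / (2*2.9200)
= 0.4624 / 5.8400
= 0.0792

0.0792


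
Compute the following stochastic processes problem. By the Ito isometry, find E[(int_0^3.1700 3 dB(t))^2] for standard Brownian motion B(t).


By Ito isometry: E[(int f dB)^2] = int f^2 dt
= 3^2 * 3.1700
= 9 * 3.1700 = 28.5300

28.5300


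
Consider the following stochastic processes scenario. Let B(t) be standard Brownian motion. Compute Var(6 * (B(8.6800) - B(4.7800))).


Var(alpha*(B(t)-B(s))) = alpha^2 * (t-s)
= 6^2 * (8.6800 - 4.7800)
= 36 * 3.9000
= 140.4000

140.4000


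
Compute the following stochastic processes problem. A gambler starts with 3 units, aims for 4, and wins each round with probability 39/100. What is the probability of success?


Gambler's ruin formula:
r = q/p = 0.6100/0.3900 = 1.5641
P(win) = (1 - r^i)/(1 - r^N)
= (1 - 1.5641^3)/(1 - 1.5641^4)
= 0.5670

0.5670


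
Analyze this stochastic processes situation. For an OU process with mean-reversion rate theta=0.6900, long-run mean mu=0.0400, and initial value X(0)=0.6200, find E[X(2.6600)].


E[X(t)] = mu + (X(0) - mu)*exp(-theta*t)
= 0.0400 + (0.6200 - 0.0400)*exp(-0.6900*2.6600)
= 0.0400 + 0.5800 * 0.1595
= 0.1325

0.1325


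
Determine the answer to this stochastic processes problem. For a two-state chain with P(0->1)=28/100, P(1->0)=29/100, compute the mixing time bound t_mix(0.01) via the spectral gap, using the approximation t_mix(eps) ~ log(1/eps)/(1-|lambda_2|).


lambda_2 = |1 - p01 - p10| = |1 - 0.2800 - 0.2900| = 0.4300
t_mix ~ log(1/eps)/(1 - |lambda_2|)
= log(100)/(1 - 0.4300) = 4.6052/0.5700
= 8.0792

8.0792


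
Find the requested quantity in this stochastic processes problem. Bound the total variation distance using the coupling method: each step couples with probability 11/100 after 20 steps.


TV distance bound <= (1-delta)^n
= (1 - 0.1100)^20
= 0.8900^20
= 0.0972

0.0972


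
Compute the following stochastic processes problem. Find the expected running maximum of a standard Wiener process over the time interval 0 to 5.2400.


E(max B(s)) = sqrt(2t/pi)
= sqrt(2*5.2400/pi)
= sqrt(3.3359)
= 1.8264

1.8264


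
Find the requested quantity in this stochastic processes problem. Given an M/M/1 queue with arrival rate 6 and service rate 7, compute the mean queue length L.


rho = 6/7 = 0.8571
L = rho/(1-rho)
= 0.8571/0.1429
= 6.0000

6.0000


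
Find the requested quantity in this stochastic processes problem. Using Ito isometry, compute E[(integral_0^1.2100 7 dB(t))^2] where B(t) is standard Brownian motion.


By Ito isometry: E[(int f dB)^2] = int f^2 dt
= 7^2 * 1.2100
= 49 * 1.2100 = 59.2900

59.2900


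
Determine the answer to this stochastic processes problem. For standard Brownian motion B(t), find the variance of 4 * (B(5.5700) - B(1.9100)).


Var(alpha*(B(t)-B(s))) = alpha^2 * (t-s)
= 4^2 * (5.5700 - 1.9100)
= 16 * 3.6600
= 58.5600

58.5600


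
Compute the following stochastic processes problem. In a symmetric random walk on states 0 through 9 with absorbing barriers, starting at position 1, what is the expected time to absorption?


For symmetric RW on 0,...,N with absorbing barriers, E(i) = i*(N-i)
E(1) = 1 * 8 = 8

8


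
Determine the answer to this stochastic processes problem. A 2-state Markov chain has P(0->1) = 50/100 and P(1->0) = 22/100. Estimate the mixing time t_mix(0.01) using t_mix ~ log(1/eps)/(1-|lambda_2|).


lambda_2 = |1 - p01 - p10| = |1 - 0.5000 - 0.2200| = 0.2800
t_mix ~ log(1/eps)/(1 - |lambda_2|)
= log(100)/(1 - 0.2800) = 4.6052/0.7200
= 6.3961

6.3961


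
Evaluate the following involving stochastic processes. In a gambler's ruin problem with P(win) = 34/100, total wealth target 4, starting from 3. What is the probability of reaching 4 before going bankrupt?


Gambler's ruin formula:
r = q/p = 0.6600/0.3400 = 1.9412
P(win) = (1 - r^i)/(1 - r^N)
= (1 - 1.9412^3)/(1 - 1.9412^4)
= 0.4784

0.4784


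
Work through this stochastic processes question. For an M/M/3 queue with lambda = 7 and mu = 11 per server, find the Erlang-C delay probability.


a = lambda/mu = 0.6364
rho = a/c = 0.2121
Erlang-C formula applied:
C(c,a) = 0.0288

0.0288


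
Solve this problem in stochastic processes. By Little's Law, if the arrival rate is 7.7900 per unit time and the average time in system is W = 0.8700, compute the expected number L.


Little's Law: L = lambda * W
= 7.7900 * 0.8700
= 6.7773

6.7773


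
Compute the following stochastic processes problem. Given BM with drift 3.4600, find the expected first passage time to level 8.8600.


Expected first passage time = a/mu
= 8.8600/3.4600
= 2.5607

2.5607


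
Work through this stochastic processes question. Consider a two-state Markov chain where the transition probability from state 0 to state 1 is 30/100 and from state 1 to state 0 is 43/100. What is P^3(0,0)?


Computing P^3 by matrix multiplication.
P = [[0.7000, 0.3000], [0.4300, 0.5700]]
After raising P to the power 3:
P^3(0,0) = 0.5971

0.5971


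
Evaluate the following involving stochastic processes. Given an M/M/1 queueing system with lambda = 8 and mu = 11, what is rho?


rho = lambda/mu
= 8/11
= 0.7273

0.7273


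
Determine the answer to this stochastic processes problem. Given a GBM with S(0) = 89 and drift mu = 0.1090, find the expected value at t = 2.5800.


E[S(t)] = S(0) * exp(mu * t)
= 89 * exp(0.1090 * 2.5800)
= 89 * 1.3247
= 117.9023

117.9023


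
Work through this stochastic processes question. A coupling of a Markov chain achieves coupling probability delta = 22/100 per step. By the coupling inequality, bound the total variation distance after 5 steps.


TV distance bound <= (1-delta)^n
= (1 - 0.2200)^5
= 0.7800^5
= 0.2887

0.2887


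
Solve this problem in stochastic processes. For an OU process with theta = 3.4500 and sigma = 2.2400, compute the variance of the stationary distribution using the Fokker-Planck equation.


Stationary variance = sigma^2 / (2*theta)
= 2.2400^2 / (2*3.4500)
= 5.0176 / 6.9000
= 0.7272

0.7272


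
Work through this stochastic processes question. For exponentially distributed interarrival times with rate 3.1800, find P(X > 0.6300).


P(X > t) = exp(-lambda * t)
= exp(-3.1800 * 0.6300)
= exp(-2.0034) = 0.1349

0.1349


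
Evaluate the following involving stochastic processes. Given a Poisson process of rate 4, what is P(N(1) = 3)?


P(N(t)=k) = (lambda*t)^k * exp(-lambda*t) / k!
lambda*t = 4
= 4^3 * exp(-4) / 3!
= 64 * 0.0183 / 6
= 0.1954

0.1954


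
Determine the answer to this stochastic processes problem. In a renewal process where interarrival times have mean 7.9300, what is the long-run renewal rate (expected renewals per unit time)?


Long-run renewal rate = 1/E(X)
= 1/7.9300
= 0.1261

0.1261


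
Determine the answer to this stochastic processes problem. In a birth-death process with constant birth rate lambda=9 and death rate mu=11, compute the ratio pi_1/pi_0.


For birth-death process, pi_n/pi_0 = (lambda/mu)^n
= (9/11)^1
= 0.8182

0.8182


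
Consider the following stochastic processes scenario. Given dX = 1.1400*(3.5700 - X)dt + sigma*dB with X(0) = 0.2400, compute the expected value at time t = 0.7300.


E[X(t)] = mu + (X(0) - mu)*exp(-theta*t)
= 3.5700 + (0.2400 - 3.5700)*exp(-1.1400*0.7300)
= 3.5700 + -3.3300 * 0.4351
= 2.1211

2.1211


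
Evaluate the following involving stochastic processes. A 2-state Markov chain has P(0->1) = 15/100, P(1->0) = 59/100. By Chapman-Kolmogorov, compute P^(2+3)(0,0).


P^5 = P^2 * P^3
Computing via matrix multiplication of the transition matrix.
Entry (0,0) of P^5 = 0.7975

0.7975


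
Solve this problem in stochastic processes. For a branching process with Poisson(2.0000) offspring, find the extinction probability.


Since mu = 2.0000 > 1, extinction prob q < 1.
Solve s = exp(mu*(s-1)) iteratively.
q = 0.2032

0.2032


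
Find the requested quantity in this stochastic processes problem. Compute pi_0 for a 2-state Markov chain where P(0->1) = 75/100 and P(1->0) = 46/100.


Stationary distribution: pi_0 = p10/(p01+p10), pi_1 = p01/(p01+p10)
p01 = 0.7500, p10 = 0.4600
pi_0 = 0.3802

0.3802


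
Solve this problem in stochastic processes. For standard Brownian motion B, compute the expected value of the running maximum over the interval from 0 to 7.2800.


E(max B(s)) = sqrt(2t/pi)
= sqrt(2*7.2800/pi)
= sqrt(4.6346)
= 2.1528

2.1528


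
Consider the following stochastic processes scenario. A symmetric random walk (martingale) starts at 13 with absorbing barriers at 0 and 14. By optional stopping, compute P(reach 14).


By optional stopping theorem: E(M at tau) = M(0) = 13
P(hit 14)*14 + P(hit 0)*0 = 13
P(hit 14) = (13 - 0)/(14 - 0) = 13/14 = 0.9286

0.9286


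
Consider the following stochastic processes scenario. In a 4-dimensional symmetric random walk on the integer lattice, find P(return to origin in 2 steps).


P(return in 2 steps) = P(reverse first step) = 1/(2d)
= 1/8
= 0.1250

0.1250


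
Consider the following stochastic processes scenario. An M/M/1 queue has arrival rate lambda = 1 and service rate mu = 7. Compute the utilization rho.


rho = lambda/mu
= 1/7
= 0.1429

0.1429


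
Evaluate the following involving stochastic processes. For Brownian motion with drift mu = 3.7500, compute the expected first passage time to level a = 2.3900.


Expected first passage time = a/mu
= 2.3900/3.7500
= 0.6373

0.6373


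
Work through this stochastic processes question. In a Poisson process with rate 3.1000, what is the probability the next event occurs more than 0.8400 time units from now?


P(X > t) = exp(-lambda * t)
= exp(-3.1000 * 0.8400)
= exp(-2.6040) = 0.0740

0.0740


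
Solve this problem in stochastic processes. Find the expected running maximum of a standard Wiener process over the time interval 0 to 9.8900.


E(max B(s)) = sqrt(2t/pi)
= sqrt(2*9.8900/pi)
= sqrt(6.2962)
= 2.5092

2.5092


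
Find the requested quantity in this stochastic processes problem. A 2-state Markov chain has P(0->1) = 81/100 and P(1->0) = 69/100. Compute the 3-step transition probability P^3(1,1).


Computing P^3 by matrix multiplication.
P = [[0.1900, 0.8100], [0.6900, 0.3100]]
After raising P to the power 3:
P^3(1,1) = 0.4825

0.4825


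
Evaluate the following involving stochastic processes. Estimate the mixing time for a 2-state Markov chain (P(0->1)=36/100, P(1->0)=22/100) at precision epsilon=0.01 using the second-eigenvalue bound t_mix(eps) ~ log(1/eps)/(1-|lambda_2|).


lambda_2 = |1 - p01 - p10| = |1 - 0.3600 - 0.2200| = 0.4200
t_mix ~ log(1/eps)/(1 - |lambda_2|)
= log(100)/(1 - 0.4200) = 4.6052/0.5800
= 7.9399

7.9399


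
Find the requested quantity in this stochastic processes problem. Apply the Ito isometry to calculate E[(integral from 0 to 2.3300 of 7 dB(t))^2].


By Ito isometry: E[(int f dB)^2] = int f^2 dt
= 7^2 * 2.3300
= 49 * 2.3300 = 114.1700

114.1700


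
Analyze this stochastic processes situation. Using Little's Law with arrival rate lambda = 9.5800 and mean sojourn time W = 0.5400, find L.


Little's Law: L = lambda * W
= 9.5800 * 0.5400
= 5.1732

5.1732


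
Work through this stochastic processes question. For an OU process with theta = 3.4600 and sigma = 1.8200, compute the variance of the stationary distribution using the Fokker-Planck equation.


Stationary variance = sigma^2 / (2*theta)
= 1.8200^2 / (2*3.4600)
= 3.3124 / 6.9200
= 0.4787

0.4787


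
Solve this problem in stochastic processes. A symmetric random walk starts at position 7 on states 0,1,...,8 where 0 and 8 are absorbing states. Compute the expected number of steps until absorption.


For symmetric RW on 0,...,N with absorbing barriers, E(i) = i*(N-i)
E(7) = 7 * 1 = 7

7


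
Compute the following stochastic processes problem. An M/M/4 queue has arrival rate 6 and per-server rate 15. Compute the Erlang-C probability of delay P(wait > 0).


a = lambda/mu = 0.4000
rho = a/c = 0.1000
Erlang-C formula applied:
C(c,a) = 7.9444e-04

7.9444e-04


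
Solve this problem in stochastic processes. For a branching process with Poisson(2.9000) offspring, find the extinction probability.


Since mu = 2.9000 > 1, extinction prob q < 1.
Solve s = exp(mu*(s-1)) iteratively.
q = 0.0668

0.0668


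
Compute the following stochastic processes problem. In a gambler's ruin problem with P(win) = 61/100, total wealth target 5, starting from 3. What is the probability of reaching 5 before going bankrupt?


Gambler's ruin formula:
r = q/p = 0.3900/0.6100 = 0.6393
P(win) = (1 - r^i)/(1 - r^N)
= (1 - 0.6393^3)/(1 - 0.6393^5)
= 0.8270

0.8270


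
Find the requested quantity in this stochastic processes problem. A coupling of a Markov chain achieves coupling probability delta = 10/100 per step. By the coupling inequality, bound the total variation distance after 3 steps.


TV distance bound <= (1-delta)^n
= (1 - 0.1000)^3
= 0.9000^3
= 0.7290

0.7290


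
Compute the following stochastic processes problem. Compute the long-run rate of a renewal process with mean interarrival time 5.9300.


Long-run renewal rate = 1/E(X)
= 1/5.9300
= 0.1686

0.1686


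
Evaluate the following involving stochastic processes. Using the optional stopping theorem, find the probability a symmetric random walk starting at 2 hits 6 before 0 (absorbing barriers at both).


By optional stopping theorem: E(M at tau) = M(0) = 2
P(hit 6)*6 + P(hit 0)*0 = 2
P(hit 6) = (2 - 0)/(6 - 0) = 1/3 = 0.3333

0.3333


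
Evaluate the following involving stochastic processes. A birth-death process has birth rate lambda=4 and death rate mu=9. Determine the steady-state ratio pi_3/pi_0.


For birth-death process, pi_n/pi_0 = (lambda/mu)^n
= (4/9)^3
= 0.0878

0.0878


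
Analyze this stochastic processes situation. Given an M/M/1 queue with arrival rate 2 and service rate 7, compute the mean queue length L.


rho = 2/7 = 0.2857
L = rho/(1-rho)
= 0.2857/0.7143
= 0.4000

0.4000


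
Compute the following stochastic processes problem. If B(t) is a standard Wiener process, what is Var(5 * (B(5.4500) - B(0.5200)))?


Var(alpha*(B(t)-B(s))) = alpha^2 * (t-s)
= 5^2 * (5.4500 - 0.5200)
= 25 * 4.9300
= 123.2500

123.2500


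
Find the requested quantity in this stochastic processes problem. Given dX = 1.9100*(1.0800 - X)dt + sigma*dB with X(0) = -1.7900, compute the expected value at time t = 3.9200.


E[X(t)] = mu + (X(0) - mu)*exp(-theta*t)
= 1.0800 + (-1.7900 - 1.0800)*exp(-1.9100*3.9200)
= 1.0800 + -2.8700 * 5.6021e-04
= 1.0784

1.0784


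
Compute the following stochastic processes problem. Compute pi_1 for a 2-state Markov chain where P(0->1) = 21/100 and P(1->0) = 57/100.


Stationary distribution: pi_0 = p10/(p01+p10), pi_1 = p01/(p01+p10)
p01 = 0.2100, p10 = 0.5700
pi_1 = 0.2692

0.2692


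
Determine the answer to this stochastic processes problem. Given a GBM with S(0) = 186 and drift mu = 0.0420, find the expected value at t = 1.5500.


E[S(t)] = S(0) * exp(mu * t)
= 186 * exp(0.0420 * 1.5500)
= 186 * 1.0673
= 198.5114

198.5114


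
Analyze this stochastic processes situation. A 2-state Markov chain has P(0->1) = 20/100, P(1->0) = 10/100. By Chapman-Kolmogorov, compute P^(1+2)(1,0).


P^3 = P^1 * P^2
Computing via matrix multiplication of the transition matrix.
Entry (1,0) of P^3 = 0.2190

0.2190


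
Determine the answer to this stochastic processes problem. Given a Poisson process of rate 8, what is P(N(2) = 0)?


P(N(t)=k) = (lambda*t)^k * exp(-lambda*t) / k!
lambda*t = 16
= 16^0 * exp(-16) / 0!
= 1 * 1.1254e-07 / 1
= 1.1254e-07

1.1254e-07


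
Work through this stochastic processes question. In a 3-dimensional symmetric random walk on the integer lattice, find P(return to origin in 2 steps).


P(return in 2 steps) = P(reverse first step) = 1/(2d)
= 1/6
= 0.1667

0.1667


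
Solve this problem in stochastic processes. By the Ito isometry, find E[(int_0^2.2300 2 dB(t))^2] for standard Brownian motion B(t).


By Ito isometry: E[(int f dB)^2] = int f^2 dt
= 2^2 * 2.2300
= 4 * 2.2300 = 8.9200

8.9200


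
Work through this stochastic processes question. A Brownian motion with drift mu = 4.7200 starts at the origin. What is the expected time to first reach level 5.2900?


Expected first passage time = a/mu
= 5.2900/4.7200
= 1.1208

1.1208


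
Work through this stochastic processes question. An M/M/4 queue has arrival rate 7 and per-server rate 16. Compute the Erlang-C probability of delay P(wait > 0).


a = lambda/mu = 0.4375
rho = a/c = 0.1094
Erlang-C formula applied:
C(c,a) = 0.0011

0.0011


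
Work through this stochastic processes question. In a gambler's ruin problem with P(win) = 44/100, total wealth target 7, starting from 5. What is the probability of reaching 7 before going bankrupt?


Gambler's ruin formula:
r = q/p = 0.5600/0.4400 = 1.2727
P(win) = (1 - r^i)/(1 - r^N)
= (1 - 1.2727^5)/(1 - 1.2727^7)
= 0.5306

0.5306


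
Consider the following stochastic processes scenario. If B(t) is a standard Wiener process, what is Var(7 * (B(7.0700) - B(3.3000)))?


Var(alpha*(B(t)-B(s))) = alpha^2 * (t-s)
= 7^2 * (7.0700 - 3.3000)
= 49 * 3.7700
= 184.7300

184.7300


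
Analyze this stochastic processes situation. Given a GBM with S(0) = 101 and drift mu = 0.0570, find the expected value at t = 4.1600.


E[S(t)] = S(0) * exp(mu * t)
= 101 * exp(0.0570 * 4.1600)
= 101 * 1.2676
= 128.0269

128.0269


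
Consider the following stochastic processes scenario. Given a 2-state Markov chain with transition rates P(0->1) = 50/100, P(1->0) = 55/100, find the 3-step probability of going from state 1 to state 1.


Computing P^3 by matrix multiplication.
P = [[0.5000, 0.5000], [0.5500, 0.4500]]
After raising P to the power 3:
P^3(1,1) = 0.4761

0.4761


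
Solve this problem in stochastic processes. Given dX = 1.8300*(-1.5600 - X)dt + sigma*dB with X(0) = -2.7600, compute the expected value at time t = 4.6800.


E[X(t)] = mu + (X(0) - mu)*exp(-theta*t)
= -1.5600 + (-2.7600 - -1.5600)*exp(-1.8300*4.6800)
= -1.5600 + -1.2000 * 1.9078e-04
= -1.5602

-1.5602


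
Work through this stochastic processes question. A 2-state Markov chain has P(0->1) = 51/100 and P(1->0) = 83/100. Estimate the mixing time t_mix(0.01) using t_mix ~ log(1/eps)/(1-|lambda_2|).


lambda_2 = |1 - p01 - p10| = |1 - 0.5100 - 0.8300| = 0.3400
t_mix ~ log(1/eps)/(1 - |lambda_2|)
= log(100)/(1 - 0.3400) = 4.6052/0.6600
= 6.9775

6.9775


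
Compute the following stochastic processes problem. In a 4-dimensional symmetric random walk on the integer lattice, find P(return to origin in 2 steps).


P(return in 2 steps) = P(reverse first step) = 1/(2d)
= 1/8
= 0.1250

0.1250


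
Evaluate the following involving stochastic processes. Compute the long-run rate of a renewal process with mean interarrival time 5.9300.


Long-run renewal rate = 1/E(X)
= 1/5.9300
= 0.1686

0.1686


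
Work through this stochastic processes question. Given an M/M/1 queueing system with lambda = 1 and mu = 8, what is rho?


rho = lambda/mu
= 1/8
= 0.1250

0.1250


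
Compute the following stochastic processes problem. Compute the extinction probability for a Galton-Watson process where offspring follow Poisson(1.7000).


Since mu = 1.7000 > 1, extinction prob q < 1.
Solve s = exp(mu*(s-1)) iteratively.
q = 0.3088

0.3088


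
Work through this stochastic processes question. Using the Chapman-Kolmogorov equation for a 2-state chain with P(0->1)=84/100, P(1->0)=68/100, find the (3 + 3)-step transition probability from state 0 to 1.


P^6 = P^3 * P^3
Computing via matrix multiplication of the transition matrix.
Entry (0,1) of P^6 = 0.5417

0.5417


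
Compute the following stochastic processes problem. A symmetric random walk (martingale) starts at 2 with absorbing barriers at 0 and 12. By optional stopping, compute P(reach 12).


By optional stopping theorem: E(M at tau) = M(0) = 2
P(hit 12)*12 + P(hit 0)*0 = 2
P(hit 12) = (2 - 0)/(12 - 0) = 1/6 = 0.1667

0.1667


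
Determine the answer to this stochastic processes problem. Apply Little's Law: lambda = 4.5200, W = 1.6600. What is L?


Little's Law: L = lambda * W
= 4.5200 * 1.6600
= 7.5032

7.5032


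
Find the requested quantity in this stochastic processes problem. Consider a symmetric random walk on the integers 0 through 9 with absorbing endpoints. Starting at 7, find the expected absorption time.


For symmetric RW on 0,...,N with absorbing barriers, E(i) = i*(N-i)
E(7) = 7 * 2 = 14

14


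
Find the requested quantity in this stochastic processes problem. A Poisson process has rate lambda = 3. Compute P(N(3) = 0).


P(N(t)=k) = (lambda*t)^k * exp(-lambda*t) / k!
lambda*t = 9
= 9^0 * exp(-9) / 0!
= 1 * 1.2341e-04 / 1
= 1.2341e-04

1.2341e-04


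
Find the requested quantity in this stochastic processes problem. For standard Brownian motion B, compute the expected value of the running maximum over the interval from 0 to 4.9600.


E(max B(s)) = sqrt(2t/pi)
= sqrt(2*4.9600/pi)
= sqrt(3.1576)
= 1.7770

1.7770


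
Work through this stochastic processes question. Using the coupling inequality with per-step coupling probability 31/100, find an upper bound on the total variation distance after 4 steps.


TV distance bound <= (1-delta)^n
= (1 - 0.3100)^4
= 0.6900^4
= 0.2267

0.2267


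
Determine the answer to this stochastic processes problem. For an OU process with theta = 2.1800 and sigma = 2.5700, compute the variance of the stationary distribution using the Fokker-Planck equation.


Stationary variance = sigma^2 / (2*theta)
= 2.5700^2 / (2*2.1800)
= 6.6049 / 4.3600
= 1.5149

1.5149


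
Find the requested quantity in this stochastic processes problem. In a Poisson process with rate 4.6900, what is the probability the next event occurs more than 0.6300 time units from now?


P(X > t) = exp(-lambda * t)
= exp(-4.6900 * 0.6300)
= exp(-2.9547) = 0.0521

0.0521


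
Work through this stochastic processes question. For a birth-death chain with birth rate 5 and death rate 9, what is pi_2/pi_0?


For birth-death process, pi_n/pi_0 = (lambda/mu)^n
= (5/9)^2
= 0.3086

0.3086


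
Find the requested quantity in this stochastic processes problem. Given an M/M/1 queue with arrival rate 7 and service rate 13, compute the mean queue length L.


rho = 7/13 = 0.5385
L = rho/(1-rho)
= 0.5385/0.4615
= 1.1667

1.1667


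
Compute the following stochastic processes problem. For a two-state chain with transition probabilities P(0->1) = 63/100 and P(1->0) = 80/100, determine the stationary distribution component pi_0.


Stationary distribution: pi_0 = p10/(p01+p10), pi_1 = p01/(p01+p10)
p01 = 0.6300, p10 = 0.8000
pi_0 = 0.5594

0.5594
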